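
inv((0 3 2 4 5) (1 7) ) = (0 5 4 2 3) (1 7) 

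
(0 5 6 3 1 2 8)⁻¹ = (0 8 2 1 3 6 5)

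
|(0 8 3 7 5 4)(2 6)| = 6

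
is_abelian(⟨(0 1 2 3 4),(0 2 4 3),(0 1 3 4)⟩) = no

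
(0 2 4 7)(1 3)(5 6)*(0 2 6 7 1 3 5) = (0 6)(1 5 7 2 4)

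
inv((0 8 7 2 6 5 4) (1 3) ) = (0 4 5 6 2 7 8) (1 3) 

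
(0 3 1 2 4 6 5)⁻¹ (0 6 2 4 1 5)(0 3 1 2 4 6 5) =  (0 3 5 4 6 2)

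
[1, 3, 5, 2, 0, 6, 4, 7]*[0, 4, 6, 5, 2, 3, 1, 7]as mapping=[0→4, 1→5, 2→3, 3→6, 4→0, 5→1, 6→2, 7→7]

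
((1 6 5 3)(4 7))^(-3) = (1 6 5 3)(4 7)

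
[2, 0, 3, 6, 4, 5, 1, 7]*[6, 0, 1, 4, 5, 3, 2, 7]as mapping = [0→1, 1→6, 2→4, 3→2, 4→5, 5→3, 6→0, 7→7]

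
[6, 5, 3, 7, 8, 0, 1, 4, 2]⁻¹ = [5, 6, 8, 2, 7, 1, 0, 3, 4]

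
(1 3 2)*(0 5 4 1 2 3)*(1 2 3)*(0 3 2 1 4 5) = (1 3 4)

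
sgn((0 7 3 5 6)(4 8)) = -1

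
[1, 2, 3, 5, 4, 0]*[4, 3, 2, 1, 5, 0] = [3, 2, 1, 0, 5, 4]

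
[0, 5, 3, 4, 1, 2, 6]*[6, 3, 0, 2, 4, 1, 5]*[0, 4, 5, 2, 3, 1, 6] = [6, 4, 5, 3, 2, 0, 1]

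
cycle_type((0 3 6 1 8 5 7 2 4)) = 9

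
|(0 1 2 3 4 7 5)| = 7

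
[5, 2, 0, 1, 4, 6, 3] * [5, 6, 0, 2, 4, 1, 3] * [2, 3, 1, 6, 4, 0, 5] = [3, 2, 0, 5, 4, 6, 1]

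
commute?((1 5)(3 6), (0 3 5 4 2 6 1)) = no:(1 5)(3 6)*(0 3 5 4 2 6 1) = (0 3 1 4 2 6 5), (0 3 5 4 2 6 1)*(1 5)(3 6) = (0 6 5 4 2 3 1)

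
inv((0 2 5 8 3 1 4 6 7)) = (0 7 6 4 1 3 8 5 2)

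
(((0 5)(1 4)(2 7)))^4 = ()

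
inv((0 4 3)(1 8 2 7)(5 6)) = (0 3 4)(1 7 2 8)(5 6)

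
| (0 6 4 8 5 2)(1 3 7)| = 6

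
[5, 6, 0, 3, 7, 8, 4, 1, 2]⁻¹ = [2, 7, 8, 3, 6, 0, 1, 4, 5]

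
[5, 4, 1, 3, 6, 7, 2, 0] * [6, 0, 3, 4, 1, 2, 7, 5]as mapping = [0→2, 1→1, 2→0, 3→4, 4→7, 5→5, 6→3, 7→6]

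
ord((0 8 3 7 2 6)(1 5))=6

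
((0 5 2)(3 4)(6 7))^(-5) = (0 5 2)(3 4)(6 7)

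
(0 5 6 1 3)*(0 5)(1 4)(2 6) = (1 3 5 2 6 4)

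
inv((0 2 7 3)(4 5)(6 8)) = (0 3 7 2)(4 5)(6 8)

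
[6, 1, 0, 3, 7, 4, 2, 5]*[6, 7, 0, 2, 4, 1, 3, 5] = [3, 7, 6, 2, 5, 4, 0, 1]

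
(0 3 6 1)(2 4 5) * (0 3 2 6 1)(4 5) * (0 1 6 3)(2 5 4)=(0 5 3 6 1)(2 4)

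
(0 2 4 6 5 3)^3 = (0 6)(2 5)(3 4)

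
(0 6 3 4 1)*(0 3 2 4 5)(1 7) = (0 6 2 4 7 1 3 5)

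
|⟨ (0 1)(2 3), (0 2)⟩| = 8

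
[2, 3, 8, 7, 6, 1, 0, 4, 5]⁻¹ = [6, 5, 0, 1, 7, 8, 4, 3, 2]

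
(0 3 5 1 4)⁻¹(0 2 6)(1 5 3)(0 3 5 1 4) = (1 5 4)(2 6 3)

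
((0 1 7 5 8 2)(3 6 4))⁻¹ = (0 2 8 5 7 1)(3 4 6)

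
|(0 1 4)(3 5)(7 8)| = 6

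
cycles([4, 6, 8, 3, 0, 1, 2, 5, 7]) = (0 4)(1 6 2 8 7 5)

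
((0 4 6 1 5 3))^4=(0 5 6)(1 4 3)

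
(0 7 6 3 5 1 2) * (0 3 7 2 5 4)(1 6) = (0 2 3 4)(1 5 6 7)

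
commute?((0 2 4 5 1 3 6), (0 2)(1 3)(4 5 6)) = no:(0 2 4 5 1 3 6) * (0 2)(1 3)(4 5 6) = (2 5 3 4 6), (0 2)(1 3)(4 5 6) * (0 2 4 5 1 3 6) = (0 4 1 6 5)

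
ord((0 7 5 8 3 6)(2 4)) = 6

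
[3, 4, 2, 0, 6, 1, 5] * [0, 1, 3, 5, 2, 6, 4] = [5, 2, 3, 0, 4, 1, 6]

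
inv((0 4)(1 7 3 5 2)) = (0 4)(1 2 5 3 7)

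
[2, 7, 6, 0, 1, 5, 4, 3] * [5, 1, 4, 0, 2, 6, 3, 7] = [4, 7, 3, 5, 1, 6, 2, 0]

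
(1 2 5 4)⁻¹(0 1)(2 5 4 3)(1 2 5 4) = (0 2)(1 3 5 4)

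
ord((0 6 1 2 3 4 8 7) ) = 8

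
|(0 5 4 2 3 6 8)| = 7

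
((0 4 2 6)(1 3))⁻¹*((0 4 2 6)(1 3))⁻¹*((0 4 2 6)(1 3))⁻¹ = (0 4 2 6)(1 3)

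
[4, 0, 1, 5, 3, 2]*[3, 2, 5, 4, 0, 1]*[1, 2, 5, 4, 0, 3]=[1, 4, 5, 2, 0, 3]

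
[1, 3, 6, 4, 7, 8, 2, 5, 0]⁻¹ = [8, 0, 6, 1, 3, 7, 2, 4, 5]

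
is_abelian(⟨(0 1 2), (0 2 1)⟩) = yes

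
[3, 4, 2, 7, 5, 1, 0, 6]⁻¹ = [6, 5, 2, 0, 1, 4, 7, 3]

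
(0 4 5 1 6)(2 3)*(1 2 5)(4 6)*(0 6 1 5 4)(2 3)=(0 1)(3 4 5)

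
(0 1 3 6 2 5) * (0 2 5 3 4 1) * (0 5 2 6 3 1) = (0 5 6 2 1 4)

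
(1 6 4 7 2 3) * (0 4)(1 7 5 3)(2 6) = (0 4 5 3 7 6)(1 2)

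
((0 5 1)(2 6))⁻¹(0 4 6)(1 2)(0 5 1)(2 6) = (0 6)(2 5 4)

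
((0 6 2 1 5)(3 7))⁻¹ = (0 5 1 2 6)(3 7)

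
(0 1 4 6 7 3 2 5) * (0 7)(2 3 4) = (0 1 2 5 7 4 6)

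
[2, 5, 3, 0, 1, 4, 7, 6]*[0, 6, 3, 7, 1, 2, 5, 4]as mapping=[0→3, 1→2, 2→7, 3→0, 4→6, 5→1, 6→4, 7→5]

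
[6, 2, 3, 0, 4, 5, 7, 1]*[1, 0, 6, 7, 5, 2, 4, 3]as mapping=[0→4, 1→6, 2→7, 3→1, 4→5, 5→2, 6→3, 7→0]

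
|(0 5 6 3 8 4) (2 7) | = 6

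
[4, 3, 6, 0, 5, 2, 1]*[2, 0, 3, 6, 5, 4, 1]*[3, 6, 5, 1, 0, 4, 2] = [4, 2, 6, 5, 0, 1, 3]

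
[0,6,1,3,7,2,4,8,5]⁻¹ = [0,2,5,3,6,8,1,4,7]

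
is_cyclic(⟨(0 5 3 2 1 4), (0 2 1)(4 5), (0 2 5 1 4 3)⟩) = no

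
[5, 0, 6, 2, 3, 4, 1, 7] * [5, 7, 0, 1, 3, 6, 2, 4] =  [6, 5, 2, 0, 1, 3, 7, 4]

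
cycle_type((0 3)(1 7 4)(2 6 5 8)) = 2.3.4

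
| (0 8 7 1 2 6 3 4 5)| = 9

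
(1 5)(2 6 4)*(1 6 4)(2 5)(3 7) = (1 2 4 5 6)(3 7)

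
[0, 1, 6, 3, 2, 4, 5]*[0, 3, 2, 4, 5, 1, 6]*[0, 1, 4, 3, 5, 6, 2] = [0, 3, 2, 5, 4, 6, 1]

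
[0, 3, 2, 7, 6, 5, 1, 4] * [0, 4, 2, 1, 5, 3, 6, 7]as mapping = [0→0, 1→1, 2→2, 3→7, 4→6, 5→3, 6→4, 7→5]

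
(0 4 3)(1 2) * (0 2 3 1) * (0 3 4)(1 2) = (1 4 2 3)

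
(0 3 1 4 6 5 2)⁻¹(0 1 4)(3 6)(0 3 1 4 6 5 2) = (1 5)(3 4 6)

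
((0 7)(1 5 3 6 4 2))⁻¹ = (0 7)(1 2 4 6 3 5)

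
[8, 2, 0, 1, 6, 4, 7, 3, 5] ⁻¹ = [2, 3, 1, 7, 5, 8, 4, 6, 0] 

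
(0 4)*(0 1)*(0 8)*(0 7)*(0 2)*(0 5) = (0 4 1 8 7 2 5) 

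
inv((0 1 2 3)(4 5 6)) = (0 3 2 1)(4 6 5)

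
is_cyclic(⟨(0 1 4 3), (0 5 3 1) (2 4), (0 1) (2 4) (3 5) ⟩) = no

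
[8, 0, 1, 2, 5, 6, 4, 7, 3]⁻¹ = [1, 2, 3, 8, 6, 4, 5, 7, 0]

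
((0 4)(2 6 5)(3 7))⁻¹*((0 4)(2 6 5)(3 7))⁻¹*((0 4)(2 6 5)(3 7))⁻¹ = (0 4)(3 7)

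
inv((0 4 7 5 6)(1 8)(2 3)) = (0 6 5 7 4)(1 8)(2 3)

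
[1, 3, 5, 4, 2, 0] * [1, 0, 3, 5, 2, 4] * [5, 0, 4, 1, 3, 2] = [5, 2, 3, 4, 1, 0]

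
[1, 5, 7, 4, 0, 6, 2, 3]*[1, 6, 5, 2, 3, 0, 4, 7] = [6, 0, 7, 3, 1, 4, 5, 2]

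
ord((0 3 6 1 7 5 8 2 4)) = 9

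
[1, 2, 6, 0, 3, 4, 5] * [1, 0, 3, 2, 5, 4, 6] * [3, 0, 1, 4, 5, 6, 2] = [3, 4, 2, 0, 1, 6, 5]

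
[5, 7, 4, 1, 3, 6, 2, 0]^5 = [3, 2, 0, 6, 5, 1, 7, 4]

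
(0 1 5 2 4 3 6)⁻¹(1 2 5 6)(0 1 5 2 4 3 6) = (0 5 4 2)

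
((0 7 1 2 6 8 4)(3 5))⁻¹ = (0 4 8 6 2 1 7)(3 5)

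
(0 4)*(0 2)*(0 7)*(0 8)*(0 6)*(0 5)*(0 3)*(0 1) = (0 4 2 7 8 6 5 3 1)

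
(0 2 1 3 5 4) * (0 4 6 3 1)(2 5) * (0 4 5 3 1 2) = (0 3)(1 2 4 5 6)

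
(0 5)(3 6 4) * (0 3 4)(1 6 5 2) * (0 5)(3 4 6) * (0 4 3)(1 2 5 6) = (0 5 3 4 1)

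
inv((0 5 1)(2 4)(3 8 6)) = (0 1 5)(2 4)(3 6 8)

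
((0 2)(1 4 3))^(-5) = (0 2)(1 4 3)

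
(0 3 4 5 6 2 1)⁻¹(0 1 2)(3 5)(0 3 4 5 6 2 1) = (0 1 3)(4 6)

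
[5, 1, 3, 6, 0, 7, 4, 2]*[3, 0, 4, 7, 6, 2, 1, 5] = [2, 0, 7, 1, 3, 5, 6, 4]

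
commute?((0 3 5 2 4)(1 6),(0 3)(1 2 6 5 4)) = no:(0 3 5 2 4)(1 6) * (0 3)(1 2 6 5 4) = (1 5 6 2)(3 4),(0 3)(1 2 6 5 4) * (0 3 5 2 4)(1 6) = (0 5)(1 4 6 2)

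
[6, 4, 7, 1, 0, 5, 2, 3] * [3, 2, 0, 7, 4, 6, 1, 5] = [1, 4, 5, 2, 3, 6, 0, 7]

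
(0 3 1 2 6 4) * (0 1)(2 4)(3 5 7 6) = (0 5 7 6 2 3)(1 4)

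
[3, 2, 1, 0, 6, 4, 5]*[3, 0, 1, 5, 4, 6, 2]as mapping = [0→5, 1→1, 2→0, 3→3, 4→2, 5→4, 6→6]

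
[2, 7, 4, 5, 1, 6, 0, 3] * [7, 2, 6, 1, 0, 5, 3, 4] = [6, 4, 0, 5, 2, 3, 7, 1]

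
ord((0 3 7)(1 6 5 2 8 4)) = 6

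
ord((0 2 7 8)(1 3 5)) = 12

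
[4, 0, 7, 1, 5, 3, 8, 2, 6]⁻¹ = [1, 3, 7, 5, 0, 4, 8, 2, 6]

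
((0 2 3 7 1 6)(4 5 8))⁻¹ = (0 6 1 7 3 2)(4 8 5)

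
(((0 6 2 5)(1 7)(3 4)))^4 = ()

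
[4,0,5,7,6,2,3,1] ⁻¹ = [1,7,5,6,0,2,4,3] 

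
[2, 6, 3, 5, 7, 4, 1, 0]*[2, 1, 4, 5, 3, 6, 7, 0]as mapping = [0→4, 1→7, 2→5, 3→6, 4→0, 5→3, 6→1, 7→2]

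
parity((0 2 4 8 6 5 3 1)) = odd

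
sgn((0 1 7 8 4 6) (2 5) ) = 1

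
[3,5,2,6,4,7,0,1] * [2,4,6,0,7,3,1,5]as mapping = [0→0,1→3,2→6,3→1,4→7,5→5,6→2,7→4]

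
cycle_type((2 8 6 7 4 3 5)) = 7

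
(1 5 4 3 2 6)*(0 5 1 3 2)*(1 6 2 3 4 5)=(0 1 6 4 3)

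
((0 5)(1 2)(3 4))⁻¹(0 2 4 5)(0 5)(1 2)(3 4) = (0 5 1 3)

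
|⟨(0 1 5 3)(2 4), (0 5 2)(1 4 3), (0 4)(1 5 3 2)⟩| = 36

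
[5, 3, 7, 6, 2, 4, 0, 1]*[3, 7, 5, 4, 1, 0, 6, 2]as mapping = [0→0, 1→4, 2→2, 3→6, 4→5, 5→1, 6→3, 7→7]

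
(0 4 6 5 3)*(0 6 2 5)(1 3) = (0 4 2 5 1 3 6)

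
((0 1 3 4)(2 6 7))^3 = (0 4 3 1)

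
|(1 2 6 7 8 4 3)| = 7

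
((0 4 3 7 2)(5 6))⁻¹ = (0 2 7 3 4)(5 6)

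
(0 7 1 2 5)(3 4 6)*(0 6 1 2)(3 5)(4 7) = (0 4 1)(2 3 7)(5 6)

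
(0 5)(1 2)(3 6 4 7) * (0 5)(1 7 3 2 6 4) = (1 6)(2 7)(3 4)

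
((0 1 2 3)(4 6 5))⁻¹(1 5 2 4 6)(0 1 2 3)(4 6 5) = (2 4 3 6 5)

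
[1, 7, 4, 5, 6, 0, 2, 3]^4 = [5, 0, 4, 7, 6, 3, 2, 1]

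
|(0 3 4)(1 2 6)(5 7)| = 6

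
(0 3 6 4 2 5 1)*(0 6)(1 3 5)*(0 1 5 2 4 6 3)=(0 2 5)(1 3)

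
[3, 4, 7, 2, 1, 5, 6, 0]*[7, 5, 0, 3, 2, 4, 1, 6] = [3, 2, 6, 0, 5, 4, 1, 7]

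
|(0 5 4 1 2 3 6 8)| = 8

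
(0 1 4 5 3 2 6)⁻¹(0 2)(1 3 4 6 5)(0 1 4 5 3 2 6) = (0 3 4 2 5)(1 6)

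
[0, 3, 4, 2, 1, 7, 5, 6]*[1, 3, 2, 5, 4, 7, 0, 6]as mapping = [0→1, 1→5, 2→4, 3→2, 4→3, 5→6, 6→7, 7→0]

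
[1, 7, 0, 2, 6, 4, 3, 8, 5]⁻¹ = [2, 0, 3, 6, 5, 8, 4, 1, 7]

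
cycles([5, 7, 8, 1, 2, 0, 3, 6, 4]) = (0 5)(1 7 6 3)(2 8 4)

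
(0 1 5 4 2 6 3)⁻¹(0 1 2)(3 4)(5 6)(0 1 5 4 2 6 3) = (0 2)(1 5 6)(3 4)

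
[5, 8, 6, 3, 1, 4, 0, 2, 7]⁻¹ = [6, 4, 7, 3, 5, 0, 2, 8, 1]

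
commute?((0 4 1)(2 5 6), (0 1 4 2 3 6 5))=no:(0 4 1)(2 5 6)*(0 1 4 2 3 6 5)=(0 2)(3 6), (0 1 4 2 3 6 5)*(0 4 1)(2 5 6)=(2 3)(4 5)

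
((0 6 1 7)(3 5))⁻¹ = (0 7 1 6)(3 5)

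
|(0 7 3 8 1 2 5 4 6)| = 9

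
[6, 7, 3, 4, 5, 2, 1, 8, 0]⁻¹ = [8, 6, 5, 2, 3, 4, 0, 1, 7]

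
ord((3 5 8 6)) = 4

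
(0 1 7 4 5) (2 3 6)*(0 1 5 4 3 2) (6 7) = (0 5 1 6) (3 7) 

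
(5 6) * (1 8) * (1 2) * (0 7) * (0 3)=(0 7 3)(1 8 2)(5 6)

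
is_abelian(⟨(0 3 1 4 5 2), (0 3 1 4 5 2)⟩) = yes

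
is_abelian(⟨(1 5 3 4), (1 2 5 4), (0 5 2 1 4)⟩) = no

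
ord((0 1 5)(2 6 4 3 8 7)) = 6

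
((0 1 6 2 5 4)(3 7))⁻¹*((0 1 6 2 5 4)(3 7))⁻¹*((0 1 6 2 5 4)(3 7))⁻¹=(0 2)(1 5)(3 7)(4 6)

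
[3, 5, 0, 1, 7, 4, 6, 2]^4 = [4, 2, 5, 7, 3, 0, 6, 1]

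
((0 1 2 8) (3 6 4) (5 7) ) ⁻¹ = (0 8 2 1) (3 4 6) (5 7) 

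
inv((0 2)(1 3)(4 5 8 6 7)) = (0 2)(1 3)(4 7 6 8 5)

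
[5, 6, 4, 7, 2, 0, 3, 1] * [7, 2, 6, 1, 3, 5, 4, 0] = [5, 4, 3, 0, 6, 7, 1, 2]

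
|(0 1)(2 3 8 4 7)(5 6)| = 10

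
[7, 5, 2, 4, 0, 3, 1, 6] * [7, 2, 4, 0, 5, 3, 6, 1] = [1, 3, 4, 5, 7, 0, 2, 6]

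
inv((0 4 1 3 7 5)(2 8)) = (0 5 7 3 1 4)(2 8)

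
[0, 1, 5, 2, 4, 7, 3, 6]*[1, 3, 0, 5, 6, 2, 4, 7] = [1, 3, 2, 0, 6, 7, 5, 4]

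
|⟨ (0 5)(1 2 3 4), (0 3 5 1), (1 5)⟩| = 720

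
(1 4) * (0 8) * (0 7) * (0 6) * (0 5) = (0 8 7 6 5)(1 4)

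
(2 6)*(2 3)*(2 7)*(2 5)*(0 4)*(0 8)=(0 4 8)(2 6 3 7 5)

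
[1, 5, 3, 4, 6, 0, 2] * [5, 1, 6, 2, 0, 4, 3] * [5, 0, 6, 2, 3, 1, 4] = [0, 3, 6, 5, 2, 1, 4]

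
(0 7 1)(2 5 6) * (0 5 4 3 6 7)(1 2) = (1 5 7 2 4 3 6)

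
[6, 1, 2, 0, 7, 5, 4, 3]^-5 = [0, 1, 2, 3, 4, 5, 6, 7]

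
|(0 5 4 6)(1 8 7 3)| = 4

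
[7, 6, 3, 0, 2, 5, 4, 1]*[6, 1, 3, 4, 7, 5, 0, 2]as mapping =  [0→2, 1→0, 2→4, 3→6, 4→3, 5→5, 6→7, 7→1]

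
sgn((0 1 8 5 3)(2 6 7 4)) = -1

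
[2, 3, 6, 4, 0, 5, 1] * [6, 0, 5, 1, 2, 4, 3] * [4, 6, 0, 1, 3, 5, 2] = [5, 6, 1, 0, 2, 3, 4]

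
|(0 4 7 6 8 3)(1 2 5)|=6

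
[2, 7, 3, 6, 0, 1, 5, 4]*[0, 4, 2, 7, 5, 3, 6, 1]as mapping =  [0→2, 1→1, 2→7, 3→6, 4→0, 5→4, 6→3, 7→5]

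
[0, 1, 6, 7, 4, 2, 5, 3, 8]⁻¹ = [0, 1, 5, 7, 4, 6, 2, 3, 8]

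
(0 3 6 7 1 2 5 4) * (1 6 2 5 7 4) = (0 3 2 7 6 4)(1 5)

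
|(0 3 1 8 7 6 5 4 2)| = 9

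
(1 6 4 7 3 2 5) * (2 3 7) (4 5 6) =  (1 4 2 6 5) 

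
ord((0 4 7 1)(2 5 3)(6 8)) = 12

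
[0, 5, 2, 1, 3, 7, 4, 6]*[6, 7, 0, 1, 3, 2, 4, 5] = [6, 2, 0, 7, 1, 5, 3, 4]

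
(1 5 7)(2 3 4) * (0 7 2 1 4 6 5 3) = (0 7 4 1 3 6 5 2)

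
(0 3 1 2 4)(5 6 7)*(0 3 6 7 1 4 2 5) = (0 6 1 5 7)(3 4)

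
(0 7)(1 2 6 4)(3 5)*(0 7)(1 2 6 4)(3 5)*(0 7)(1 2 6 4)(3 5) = (0 7)(1 4 6 2)(3 5)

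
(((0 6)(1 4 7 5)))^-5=(0 6)(1 5 7 4)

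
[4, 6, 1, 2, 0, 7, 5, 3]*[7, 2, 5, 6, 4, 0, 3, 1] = [4, 3, 2, 5, 7, 1, 0, 6]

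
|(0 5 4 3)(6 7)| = 4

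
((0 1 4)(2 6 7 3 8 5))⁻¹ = (0 4 1)(2 5 8 3 7 6)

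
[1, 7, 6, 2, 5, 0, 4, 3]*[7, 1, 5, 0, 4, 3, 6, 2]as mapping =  [0→1, 1→2, 2→6, 3→5, 4→3, 5→7, 6→4, 7→0]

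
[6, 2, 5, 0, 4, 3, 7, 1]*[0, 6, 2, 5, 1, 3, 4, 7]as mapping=[0→4, 1→2, 2→3, 3→0, 4→1, 5→5, 6→7, 7→6]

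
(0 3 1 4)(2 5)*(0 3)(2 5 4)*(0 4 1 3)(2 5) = (0 4)(1 5 2)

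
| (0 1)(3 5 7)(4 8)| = 6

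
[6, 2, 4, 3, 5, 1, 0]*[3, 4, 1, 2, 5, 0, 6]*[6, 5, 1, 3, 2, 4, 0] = [0, 5, 4, 1, 6, 2, 3]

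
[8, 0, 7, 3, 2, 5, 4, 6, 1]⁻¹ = [1, 8, 4, 3, 6, 5, 7, 2, 0]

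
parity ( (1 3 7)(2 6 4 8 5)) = even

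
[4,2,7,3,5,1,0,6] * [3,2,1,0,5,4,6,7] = [5,1,7,0,4,2,3,6]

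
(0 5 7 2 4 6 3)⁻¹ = (0 3 6 4 2 7 5)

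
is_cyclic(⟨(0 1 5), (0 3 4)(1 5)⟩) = no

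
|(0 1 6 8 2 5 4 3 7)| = 9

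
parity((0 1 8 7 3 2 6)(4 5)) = odd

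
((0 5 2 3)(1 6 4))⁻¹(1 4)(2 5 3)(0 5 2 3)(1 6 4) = (0 3 2)(1 6)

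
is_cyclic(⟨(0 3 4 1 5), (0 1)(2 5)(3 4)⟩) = no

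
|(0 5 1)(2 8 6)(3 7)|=6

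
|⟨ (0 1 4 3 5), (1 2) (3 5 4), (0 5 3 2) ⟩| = 720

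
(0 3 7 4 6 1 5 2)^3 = (0 4 5 3 6 2 7 1)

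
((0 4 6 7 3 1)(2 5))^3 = (0 7)(1 6)(2 5)(3 4)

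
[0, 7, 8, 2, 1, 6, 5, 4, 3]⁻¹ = [0, 4, 3, 8, 7, 6, 5, 1, 2]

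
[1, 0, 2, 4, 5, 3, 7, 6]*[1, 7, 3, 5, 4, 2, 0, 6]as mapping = [0→7, 1→1, 2→3, 3→4, 4→2, 5→5, 6→6, 7→0]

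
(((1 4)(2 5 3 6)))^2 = (2 3)(5 6)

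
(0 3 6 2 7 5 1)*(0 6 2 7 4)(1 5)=(0 3 2 4)(1 6 7)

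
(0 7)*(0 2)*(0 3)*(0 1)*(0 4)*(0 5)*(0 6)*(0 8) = (0 7 2 3 1 4 5 6 8)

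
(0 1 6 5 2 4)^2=(0 6 2)(1 5 4)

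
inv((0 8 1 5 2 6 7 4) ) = (0 4 7 6 2 5 1 8) 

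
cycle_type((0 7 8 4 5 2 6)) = 7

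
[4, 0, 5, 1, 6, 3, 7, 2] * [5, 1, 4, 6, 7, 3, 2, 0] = [7, 5, 3, 1, 2, 6, 0, 4]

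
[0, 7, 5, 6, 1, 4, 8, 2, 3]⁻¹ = [0, 4, 7, 8, 5, 2, 3, 1, 6]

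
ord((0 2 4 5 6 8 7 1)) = 8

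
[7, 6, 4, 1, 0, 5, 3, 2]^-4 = [0, 3, 2, 6, 4, 5, 1, 7]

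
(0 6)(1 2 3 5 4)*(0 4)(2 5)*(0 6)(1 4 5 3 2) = (1 3)(5 6)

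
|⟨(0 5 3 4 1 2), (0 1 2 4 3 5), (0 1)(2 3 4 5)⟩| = 720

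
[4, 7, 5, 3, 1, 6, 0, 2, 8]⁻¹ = [6, 4, 7, 3, 0, 2, 5, 1, 8]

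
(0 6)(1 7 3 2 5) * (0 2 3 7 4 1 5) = (0 6 2)(1 4)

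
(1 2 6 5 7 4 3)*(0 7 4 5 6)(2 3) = (0 7 5 4 2)(1 3)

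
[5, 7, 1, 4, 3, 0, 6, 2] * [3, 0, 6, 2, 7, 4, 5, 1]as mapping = [0→4, 1→1, 2→0, 3→7, 4→2, 5→3, 6→5, 7→6]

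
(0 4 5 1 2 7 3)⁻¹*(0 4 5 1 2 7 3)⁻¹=(0 7 1 4 3 2 5)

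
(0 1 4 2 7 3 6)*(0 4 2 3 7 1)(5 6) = (1 2)(3 5 6 4)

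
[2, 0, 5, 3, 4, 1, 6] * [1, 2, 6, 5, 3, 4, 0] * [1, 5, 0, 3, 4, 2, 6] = [6, 5, 4, 2, 3, 0, 1]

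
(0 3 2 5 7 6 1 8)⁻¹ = (0 8 1 6 7 5 2 3)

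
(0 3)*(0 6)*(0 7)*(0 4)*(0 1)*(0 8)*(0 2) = (0 3 6 7 4 1 8 2) 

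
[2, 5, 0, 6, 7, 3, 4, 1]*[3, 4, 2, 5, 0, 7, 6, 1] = [2, 7, 3, 6, 1, 5, 0, 4]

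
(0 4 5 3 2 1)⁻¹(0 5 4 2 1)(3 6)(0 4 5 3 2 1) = (0 4 3 5 1)(2 6)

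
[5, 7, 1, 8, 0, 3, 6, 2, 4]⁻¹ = [4, 2, 7, 5, 8, 0, 6, 1, 3]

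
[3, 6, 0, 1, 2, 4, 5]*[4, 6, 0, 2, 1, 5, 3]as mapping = [0→2, 1→3, 2→4, 3→6, 4→0, 5→1, 6→5]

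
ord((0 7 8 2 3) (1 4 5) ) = 15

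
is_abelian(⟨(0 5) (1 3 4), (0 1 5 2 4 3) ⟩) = no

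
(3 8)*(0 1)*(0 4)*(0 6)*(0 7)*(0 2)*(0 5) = (0 1 4 6 7 2 5)(3 8)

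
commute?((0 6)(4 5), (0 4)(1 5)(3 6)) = no:(0 6)(4 5)*(0 4)(1 5)(3 6) = (0 3 6 4 1 5), (0 4)(1 5)(3 6)*(0 6)(4 5) = (0 5 1 4 6 3)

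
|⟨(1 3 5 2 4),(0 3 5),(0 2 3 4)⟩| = 720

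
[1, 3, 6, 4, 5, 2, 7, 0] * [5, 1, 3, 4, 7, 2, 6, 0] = [1, 4, 6, 7, 2, 3, 0, 5]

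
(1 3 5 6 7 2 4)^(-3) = (1 7 3 2 5 4 6)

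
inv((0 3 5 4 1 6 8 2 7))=(0 7 2 8 6 1 4 5 3)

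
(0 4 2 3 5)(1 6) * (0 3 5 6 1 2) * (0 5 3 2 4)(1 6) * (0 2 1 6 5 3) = (0 2)(1 5)(3 6 4)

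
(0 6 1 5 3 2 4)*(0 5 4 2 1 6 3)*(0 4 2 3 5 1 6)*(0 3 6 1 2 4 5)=(1 4 2 6 3)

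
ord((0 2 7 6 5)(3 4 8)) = 15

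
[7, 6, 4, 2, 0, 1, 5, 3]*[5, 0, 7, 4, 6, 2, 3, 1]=[1, 3, 6, 7, 5, 0, 2, 4]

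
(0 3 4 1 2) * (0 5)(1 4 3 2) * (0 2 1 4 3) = (0 1 4 3)(2 5)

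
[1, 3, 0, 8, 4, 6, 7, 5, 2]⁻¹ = [2, 0, 8, 1, 4, 7, 5, 6, 3]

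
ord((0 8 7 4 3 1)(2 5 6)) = 6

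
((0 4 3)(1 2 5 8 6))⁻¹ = (0 3 4)(1 6 8 5 2)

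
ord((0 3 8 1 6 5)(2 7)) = 6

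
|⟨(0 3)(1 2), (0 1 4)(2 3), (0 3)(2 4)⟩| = 120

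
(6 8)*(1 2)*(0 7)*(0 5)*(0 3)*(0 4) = (0 7 5 3 4)(1 2)(6 8)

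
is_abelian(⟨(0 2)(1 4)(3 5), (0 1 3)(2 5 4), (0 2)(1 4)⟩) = no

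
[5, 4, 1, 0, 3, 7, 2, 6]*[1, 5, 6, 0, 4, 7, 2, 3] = [7, 4, 5, 1, 0, 3, 6, 2] 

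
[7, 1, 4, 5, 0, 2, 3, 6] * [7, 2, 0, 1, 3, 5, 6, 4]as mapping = [0→4, 1→2, 2→3, 3→5, 4→7, 5→0, 6→1, 7→6]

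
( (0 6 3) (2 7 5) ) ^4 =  (0 6 3) (2 7 5) 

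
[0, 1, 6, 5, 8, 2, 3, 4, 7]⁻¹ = [0, 1, 5, 6, 7, 3, 2, 8, 4]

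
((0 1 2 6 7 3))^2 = (0 2 7)(1 6 3)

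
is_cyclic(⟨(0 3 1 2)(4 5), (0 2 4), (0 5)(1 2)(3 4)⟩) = no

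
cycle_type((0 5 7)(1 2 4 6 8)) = 3.5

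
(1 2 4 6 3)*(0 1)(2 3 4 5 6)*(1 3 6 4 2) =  (0 3)(1 6 2 5 4)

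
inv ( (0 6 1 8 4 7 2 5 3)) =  (0 3 5 2 7 4 8 1 6)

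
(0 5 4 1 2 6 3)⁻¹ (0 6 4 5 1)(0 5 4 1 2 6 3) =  (1 4 2 5 3)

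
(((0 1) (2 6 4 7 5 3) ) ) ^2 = (2 4 5) (3 6 7) 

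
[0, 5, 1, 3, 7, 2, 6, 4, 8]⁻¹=[0, 2, 5, 3, 7, 1, 6, 4, 8]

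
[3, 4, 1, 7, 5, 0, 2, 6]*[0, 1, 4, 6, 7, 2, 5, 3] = [6, 7, 1, 3, 2, 0, 4, 5]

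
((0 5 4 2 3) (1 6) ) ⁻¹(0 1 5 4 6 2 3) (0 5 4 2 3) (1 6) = (0 5 6 4 2 1 3) 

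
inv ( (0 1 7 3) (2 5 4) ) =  (0 3 7 1) (2 4 5) 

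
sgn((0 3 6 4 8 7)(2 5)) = 1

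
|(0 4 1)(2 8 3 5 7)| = 15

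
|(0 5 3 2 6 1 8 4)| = 8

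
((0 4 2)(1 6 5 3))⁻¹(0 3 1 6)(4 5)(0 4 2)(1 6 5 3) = (1 6 5 4)(2 3)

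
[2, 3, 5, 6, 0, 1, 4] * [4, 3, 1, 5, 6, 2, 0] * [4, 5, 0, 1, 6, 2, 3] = [5, 2, 0, 4, 6, 1, 3]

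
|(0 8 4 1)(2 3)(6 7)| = 4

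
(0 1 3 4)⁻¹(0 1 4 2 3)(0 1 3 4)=(0 2 4 1 3)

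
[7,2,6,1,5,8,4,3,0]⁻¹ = [8,3,1,7,6,4,2,0,5]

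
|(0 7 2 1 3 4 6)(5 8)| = 14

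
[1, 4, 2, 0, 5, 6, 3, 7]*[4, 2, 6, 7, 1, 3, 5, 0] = [2, 1, 6, 4, 3, 5, 7, 0]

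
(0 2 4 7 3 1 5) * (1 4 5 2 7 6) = (0 7 3 4 6 1 2 5)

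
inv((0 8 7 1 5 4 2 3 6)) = (0 6 3 2 4 5 1 7 8)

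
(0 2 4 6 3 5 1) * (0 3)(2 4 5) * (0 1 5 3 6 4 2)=(0 2 3)(1 6)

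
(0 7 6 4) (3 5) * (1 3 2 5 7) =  (0 1 3 7 6 4) (2 5) 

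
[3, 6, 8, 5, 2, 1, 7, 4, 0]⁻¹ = [8, 5, 4, 0, 7, 3, 1, 6, 2]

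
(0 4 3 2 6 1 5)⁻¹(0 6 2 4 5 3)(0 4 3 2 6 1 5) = (0 2 4 1 6 3)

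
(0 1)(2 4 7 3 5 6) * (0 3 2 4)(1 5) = (0 5 6 4 7 2)(1 3)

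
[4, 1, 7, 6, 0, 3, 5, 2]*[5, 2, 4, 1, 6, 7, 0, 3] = [6, 2, 3, 0, 5, 1, 7, 4]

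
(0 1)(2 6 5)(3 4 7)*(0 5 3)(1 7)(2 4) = (0 7)(1 5 4)(2 6 3)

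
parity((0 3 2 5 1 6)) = odd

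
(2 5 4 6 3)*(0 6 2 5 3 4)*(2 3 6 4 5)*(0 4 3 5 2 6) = (0 3 6 2)(4 5)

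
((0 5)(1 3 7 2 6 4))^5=(0 5)(1 4 6 2 7 3)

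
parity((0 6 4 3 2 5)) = odd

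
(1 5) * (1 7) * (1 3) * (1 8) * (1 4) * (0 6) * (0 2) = (0 6 2)(1 5 7 3 8 4)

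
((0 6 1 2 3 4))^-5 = (0 6 1 2 3 4)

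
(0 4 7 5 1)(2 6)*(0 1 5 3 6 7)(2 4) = (0 2 7 3 6 4)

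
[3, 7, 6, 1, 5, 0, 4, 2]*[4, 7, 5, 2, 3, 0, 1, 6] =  [2, 6, 1, 7, 0, 4, 3, 5]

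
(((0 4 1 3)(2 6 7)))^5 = (0 4 1 3)(2 7 6)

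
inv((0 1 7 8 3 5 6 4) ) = (0 4 6 5 3 8 7 1) 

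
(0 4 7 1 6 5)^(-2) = (0 6 7)(1 4 5)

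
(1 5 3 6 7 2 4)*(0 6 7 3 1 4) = (0 6 3 7 2)(1 5)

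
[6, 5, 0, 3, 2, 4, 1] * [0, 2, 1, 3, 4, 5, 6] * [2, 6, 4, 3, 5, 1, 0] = [0, 1, 2, 3, 6, 5, 4]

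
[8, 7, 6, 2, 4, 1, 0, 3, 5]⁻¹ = [6, 5, 3, 7, 4, 8, 2, 1, 0]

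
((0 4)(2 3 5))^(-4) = (2 5 3)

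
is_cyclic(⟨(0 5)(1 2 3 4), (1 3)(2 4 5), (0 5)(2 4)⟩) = no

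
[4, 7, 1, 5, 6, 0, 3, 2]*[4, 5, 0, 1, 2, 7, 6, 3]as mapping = [0→2, 1→3, 2→5, 3→7, 4→6, 5→4, 6→1, 7→0]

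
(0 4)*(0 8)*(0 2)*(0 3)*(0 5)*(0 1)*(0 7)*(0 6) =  (0 4 8 2 3 5 1 7 6)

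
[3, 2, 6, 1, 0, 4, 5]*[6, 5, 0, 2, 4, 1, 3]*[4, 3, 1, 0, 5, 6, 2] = [1, 4, 0, 6, 2, 5, 3]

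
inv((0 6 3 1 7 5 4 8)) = (0 8 4 5 7 1 3 6)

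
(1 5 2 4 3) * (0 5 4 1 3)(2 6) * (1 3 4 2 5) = (0 1 2 3 4)(5 6)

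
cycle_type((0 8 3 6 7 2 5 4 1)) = 9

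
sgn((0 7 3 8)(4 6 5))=-1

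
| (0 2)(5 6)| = 2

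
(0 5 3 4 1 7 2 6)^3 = (0 4 2 5 1 6 3 7)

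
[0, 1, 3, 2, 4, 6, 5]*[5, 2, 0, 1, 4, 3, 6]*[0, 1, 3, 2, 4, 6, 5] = [6, 3, 1, 0, 4, 5, 2]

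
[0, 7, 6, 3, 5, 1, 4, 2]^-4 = [0, 2, 4, 3, 1, 7, 5, 6]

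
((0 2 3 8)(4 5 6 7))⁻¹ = (0 8 3 2)(4 7 6 5)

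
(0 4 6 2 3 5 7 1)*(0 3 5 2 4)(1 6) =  (1 3 2 5 7 6 4)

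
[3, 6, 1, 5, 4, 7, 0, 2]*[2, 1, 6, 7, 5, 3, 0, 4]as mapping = [0→7, 1→0, 2→1, 3→3, 4→5, 5→4, 6→2, 7→6]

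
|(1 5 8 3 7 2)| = 6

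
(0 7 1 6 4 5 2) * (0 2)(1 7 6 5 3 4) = (0 6 1 5)(3 4)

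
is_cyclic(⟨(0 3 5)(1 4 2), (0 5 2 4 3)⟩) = no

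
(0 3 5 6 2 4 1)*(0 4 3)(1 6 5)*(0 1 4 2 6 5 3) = (0 1 2)(3 4 5)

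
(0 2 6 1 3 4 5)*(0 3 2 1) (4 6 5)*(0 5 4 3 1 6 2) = (0 6 5 1) (2 4 3) 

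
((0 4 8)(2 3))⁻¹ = (0 8 4)(2 3)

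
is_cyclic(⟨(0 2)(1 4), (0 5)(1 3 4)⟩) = no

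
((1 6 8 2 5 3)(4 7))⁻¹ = (1 3 5 2 8 6)(4 7)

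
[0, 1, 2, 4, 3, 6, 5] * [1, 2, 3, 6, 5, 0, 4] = [1, 2, 3, 5, 6, 4, 0]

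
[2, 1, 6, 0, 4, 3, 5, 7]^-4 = [2, 1, 6, 0, 4, 3, 5, 7]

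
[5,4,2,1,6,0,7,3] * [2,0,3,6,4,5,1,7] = [5,4,3,0,1,2,7,6]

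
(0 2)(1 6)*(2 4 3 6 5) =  (0 4 3 6 1 5 2)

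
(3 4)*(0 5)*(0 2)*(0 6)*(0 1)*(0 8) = (0 5 2 6 1 8)(3 4)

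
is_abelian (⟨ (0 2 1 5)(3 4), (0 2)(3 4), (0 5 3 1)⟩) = no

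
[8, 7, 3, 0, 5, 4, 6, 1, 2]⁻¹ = [3, 7, 8, 2, 5, 4, 6, 1, 0]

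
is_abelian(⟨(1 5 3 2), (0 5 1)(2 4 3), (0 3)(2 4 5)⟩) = no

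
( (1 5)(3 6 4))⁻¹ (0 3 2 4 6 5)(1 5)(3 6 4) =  (0 6 2 3 4 1)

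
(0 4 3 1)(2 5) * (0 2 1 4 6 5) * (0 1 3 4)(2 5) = (0 6 2 1 5 3)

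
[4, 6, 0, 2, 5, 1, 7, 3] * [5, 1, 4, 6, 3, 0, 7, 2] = [3, 7, 5, 4, 0, 1, 2, 6]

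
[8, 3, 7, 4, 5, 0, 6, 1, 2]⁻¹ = [5, 7, 8, 1, 3, 4, 6, 2, 0]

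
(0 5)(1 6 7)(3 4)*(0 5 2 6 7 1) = (0 2 6 1 7)(3 4)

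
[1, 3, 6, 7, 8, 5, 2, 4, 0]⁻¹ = [8, 0, 6, 1, 7, 5, 2, 3, 4]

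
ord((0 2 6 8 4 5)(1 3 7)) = 6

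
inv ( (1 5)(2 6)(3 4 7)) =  (1 5)(2 6)(3 7 4)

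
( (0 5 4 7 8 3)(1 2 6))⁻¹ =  (0 3 8 7 4 5)(1 6 2)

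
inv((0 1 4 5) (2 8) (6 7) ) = (0 5 4 1) (2 8) (6 7) 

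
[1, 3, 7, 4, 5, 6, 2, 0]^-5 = [4, 5, 1, 6, 2, 7, 0, 3]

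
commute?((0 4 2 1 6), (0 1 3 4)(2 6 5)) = no:(0 4 2 1 6)*(0 1 3 4)(2 6 5) = (1 5 2 3 4 6), (0 1 3 4)(2 6 5)*(0 4 2 1 6) = (0 6 5 1 3 2)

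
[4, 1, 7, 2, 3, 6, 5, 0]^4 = [7, 1, 3, 4, 0, 5, 6, 2]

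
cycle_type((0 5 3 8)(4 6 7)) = 3.4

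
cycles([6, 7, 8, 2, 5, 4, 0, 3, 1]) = (0 6)(1 7 3 2 8)(4 5)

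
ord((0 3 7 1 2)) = 5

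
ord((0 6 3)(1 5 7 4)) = 12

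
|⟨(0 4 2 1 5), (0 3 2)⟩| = 360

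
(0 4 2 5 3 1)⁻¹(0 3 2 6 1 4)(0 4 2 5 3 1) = (0 2 4 1 5 6)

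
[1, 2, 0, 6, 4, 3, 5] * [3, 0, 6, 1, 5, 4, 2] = [0, 6, 3, 2, 5, 1, 4]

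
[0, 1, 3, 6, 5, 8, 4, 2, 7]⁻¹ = [0, 1, 7, 2, 6, 4, 3, 8, 5]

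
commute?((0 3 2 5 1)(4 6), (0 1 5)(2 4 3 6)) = no:(0 3 2 5 1)(4 6) * (0 1 5)(2 4 3 6) = (0 6 3 4 2), (0 1 5)(2 4 3 6) * (0 3 2 5 1)(4 6) = (2 6 5 3 4)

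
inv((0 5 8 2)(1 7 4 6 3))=(0 2 8 5)(1 3 6 4 7)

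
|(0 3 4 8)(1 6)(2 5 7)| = 12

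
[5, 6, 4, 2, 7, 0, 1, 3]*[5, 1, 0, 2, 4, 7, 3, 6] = [7, 3, 4, 0, 6, 5, 1, 2]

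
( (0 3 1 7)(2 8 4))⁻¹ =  (0 7 1 3)(2 4 8)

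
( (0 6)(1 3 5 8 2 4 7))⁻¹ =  (0 6)(1 7 4 2 8 5 3)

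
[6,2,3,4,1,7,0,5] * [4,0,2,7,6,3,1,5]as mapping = [0→1,1→2,2→7,3→6,4→0,5→5,6→4,7→3]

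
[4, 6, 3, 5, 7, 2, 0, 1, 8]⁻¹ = [6, 7, 5, 2, 0, 3, 1, 4, 8]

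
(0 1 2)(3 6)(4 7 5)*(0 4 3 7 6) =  (0 1 2 4 6 7 5 3)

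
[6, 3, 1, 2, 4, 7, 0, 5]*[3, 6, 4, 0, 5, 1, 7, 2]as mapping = [0→7, 1→0, 2→6, 3→4, 4→5, 5→2, 6→3, 7→1]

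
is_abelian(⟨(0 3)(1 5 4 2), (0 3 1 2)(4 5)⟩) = no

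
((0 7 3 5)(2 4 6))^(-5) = (0 5 3 7)(2 4 6)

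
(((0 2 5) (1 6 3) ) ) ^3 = () 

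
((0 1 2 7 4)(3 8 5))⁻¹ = (0 4 7 2 1)(3 5 8)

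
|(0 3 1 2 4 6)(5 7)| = 6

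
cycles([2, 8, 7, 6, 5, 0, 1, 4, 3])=(0 2 7 4 5)(1 8 3 6)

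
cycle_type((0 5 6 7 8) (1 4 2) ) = 3.5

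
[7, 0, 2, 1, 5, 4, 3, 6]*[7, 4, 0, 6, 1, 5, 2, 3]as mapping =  [0→3, 1→7, 2→0, 3→4, 4→5, 5→1, 6→6, 7→2]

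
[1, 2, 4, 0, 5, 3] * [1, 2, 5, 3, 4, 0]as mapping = [0→2, 1→5, 2→4, 3→1, 4→0, 5→3]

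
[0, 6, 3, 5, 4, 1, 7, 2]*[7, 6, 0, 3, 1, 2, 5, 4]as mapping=[0→7, 1→5, 2→3, 3→2, 4→1, 5→6, 6→4, 7→0]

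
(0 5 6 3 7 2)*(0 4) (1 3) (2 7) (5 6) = (0 6 1 3 2 4) 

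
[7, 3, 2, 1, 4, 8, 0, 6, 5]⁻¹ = [6, 3, 2, 1, 4, 8, 7, 0, 5]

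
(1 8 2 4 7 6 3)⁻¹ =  (1 3 6 7 4 2 8)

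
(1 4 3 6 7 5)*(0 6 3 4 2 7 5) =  (0 6 5 1 2 7)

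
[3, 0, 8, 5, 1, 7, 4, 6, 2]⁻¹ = [1, 4, 8, 0, 6, 3, 7, 5, 2]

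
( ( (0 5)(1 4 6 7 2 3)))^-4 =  (1 6 2)(3 4 7)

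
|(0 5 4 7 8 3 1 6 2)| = 9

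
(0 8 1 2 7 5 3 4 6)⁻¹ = (0 6 4 3 5 7 2 1 8)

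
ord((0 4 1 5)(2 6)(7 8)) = 4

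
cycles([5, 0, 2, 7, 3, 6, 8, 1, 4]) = (0 5 6 8 4 3 7 1)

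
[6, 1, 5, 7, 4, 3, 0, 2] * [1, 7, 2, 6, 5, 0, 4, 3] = [4, 7, 0, 3, 5, 6, 1, 2]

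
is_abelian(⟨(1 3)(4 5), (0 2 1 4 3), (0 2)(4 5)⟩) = no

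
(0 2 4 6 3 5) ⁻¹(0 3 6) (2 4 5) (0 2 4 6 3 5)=(0 4 6) (2 5 3) 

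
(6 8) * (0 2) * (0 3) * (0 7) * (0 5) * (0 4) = (0 2 3 7 5 4)(6 8)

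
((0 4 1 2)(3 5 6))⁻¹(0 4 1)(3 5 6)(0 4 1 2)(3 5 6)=(1 2 4)(3 5 6)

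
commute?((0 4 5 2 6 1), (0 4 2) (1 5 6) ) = no:(0 4 5 2 6 1)*(0 4 2) (1 5 6) = (0 2 1 4 6 5), (0 4 2) (1 5 6)*(0 4 5 2 6 1) = (0 5 1 2 4 6) 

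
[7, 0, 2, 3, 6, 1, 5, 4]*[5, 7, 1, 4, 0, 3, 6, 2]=[2, 5, 1, 4, 6, 7, 3, 0]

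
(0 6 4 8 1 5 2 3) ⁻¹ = (0 3 2 5 1 8 4 6) 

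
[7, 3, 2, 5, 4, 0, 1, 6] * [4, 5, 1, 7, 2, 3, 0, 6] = [6, 7, 1, 3, 2, 4, 5, 0]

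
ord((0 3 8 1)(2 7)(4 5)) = 4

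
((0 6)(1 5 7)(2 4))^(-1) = (0 6)(1 7 5)(2 4)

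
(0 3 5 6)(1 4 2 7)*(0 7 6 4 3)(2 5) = (1 3 2 6 7)(4 5)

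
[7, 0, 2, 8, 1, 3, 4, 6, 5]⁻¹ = [1, 4, 2, 5, 6, 8, 7, 0, 3]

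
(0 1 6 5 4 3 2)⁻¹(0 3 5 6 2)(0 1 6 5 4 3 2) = (0 1 2 4 5)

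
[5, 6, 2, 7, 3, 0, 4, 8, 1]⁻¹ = [5, 8, 2, 4, 6, 0, 1, 3, 7]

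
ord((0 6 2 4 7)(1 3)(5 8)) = 10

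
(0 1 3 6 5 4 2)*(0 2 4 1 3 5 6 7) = (0 3 7)(1 5)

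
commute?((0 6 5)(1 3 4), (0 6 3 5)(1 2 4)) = no:(0 6 5)(1 3 4)*(0 6 3 5)(1 2 4) = (0 3 1 5 6)(2 4), (0 6 3 5)(1 2 4)*(0 6 5)(1 3 4) = (0 5 6 4 3)(1 2)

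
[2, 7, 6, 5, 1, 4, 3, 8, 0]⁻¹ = [8, 4, 0, 6, 5, 3, 2, 1, 7]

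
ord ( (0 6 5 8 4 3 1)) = 7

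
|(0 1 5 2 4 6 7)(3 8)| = 14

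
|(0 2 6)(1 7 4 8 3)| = 15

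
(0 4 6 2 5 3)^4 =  (0 5 6)(2 4 3)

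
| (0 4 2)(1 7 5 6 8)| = 15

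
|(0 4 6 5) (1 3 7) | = 12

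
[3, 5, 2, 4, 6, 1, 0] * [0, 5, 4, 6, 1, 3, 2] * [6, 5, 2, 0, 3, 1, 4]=[4, 0, 3, 5, 2, 1, 6]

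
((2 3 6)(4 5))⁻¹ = (2 6 3)(4 5)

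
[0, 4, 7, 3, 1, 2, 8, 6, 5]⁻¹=[0, 4, 5, 3, 1, 8, 7, 2, 6]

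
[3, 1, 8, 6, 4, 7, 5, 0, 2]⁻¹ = [7, 1, 8, 0, 4, 6, 3, 5, 2]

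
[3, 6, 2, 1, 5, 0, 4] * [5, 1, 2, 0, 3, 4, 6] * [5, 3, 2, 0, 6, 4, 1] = [5, 1, 2, 3, 6, 4, 0]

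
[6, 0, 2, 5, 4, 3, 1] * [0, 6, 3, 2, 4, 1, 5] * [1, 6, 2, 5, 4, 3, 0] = [3, 1, 5, 6, 4, 2, 0]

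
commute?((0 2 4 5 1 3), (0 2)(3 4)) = no:(0 2 4 5 1 3) * (0 2)(3 4) = (1 4 5)(2 3), (0 2)(3 4) * (0 2 4 5 1 3) = (0 4)(1 3 5)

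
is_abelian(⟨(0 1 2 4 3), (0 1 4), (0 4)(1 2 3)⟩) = no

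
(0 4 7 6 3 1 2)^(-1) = (0 2 1 3 6 7 4)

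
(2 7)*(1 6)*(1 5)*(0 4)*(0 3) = (0 4 3)(1 6 5)(2 7)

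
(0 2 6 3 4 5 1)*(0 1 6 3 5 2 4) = (0 4 2 3)(5 6)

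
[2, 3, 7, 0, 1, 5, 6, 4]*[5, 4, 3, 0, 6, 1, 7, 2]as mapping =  [0→3, 1→0, 2→2, 3→5, 4→4, 5→1, 6→7, 7→6]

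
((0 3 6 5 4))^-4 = (0 3 6 5 4)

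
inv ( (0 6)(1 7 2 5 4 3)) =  (0 6)(1 3 4 5 2 7)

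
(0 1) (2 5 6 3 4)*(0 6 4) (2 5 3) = (0 1 6 2 3) (4 5) 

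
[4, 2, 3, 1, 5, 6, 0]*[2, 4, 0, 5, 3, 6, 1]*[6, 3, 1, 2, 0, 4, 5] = [2, 6, 4, 0, 5, 3, 1]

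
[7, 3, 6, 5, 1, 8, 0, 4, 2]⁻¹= [6, 4, 8, 1, 7, 3, 2, 0, 5]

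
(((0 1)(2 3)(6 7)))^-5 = (0 1)(2 3)(6 7)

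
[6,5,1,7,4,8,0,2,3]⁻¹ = [6,2,7,8,4,1,0,3,5]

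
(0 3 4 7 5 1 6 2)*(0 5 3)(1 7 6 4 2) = (1 4 6)(2 5 7 3)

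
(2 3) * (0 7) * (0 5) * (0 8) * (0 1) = (0 7 5 8 1)(2 3)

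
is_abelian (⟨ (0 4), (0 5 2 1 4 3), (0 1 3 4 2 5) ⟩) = no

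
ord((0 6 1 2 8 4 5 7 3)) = 9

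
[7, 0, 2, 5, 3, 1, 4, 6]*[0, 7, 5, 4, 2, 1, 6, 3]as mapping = [0→3, 1→0, 2→5, 3→1, 4→4, 5→7, 6→2, 7→6]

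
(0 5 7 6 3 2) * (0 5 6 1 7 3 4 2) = (0 6 4 2 5 3)(1 7)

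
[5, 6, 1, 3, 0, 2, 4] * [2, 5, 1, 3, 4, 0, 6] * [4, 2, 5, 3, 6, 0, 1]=[4, 1, 0, 3, 5, 2, 6]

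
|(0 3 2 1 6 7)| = 6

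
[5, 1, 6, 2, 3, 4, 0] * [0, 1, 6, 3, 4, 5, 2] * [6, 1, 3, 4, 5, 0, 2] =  [0, 1, 3, 2, 4, 5, 6]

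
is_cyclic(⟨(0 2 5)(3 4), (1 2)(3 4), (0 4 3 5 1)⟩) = no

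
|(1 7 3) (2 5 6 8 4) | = 15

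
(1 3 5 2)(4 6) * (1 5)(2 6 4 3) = (1 2 5 6 3)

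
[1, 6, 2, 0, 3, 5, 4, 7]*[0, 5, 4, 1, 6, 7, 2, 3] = [5, 2, 4, 0, 1, 7, 6, 3]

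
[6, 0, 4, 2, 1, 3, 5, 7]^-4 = [3, 5, 0, 1, 6, 4, 2, 7]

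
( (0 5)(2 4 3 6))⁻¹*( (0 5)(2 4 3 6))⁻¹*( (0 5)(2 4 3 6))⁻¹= (0 5)(2 4 3 6)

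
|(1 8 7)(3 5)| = 6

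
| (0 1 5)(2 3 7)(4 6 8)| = 3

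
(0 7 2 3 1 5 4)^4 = (0 1 7 5 2 4 3)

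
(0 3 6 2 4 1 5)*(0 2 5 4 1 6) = (0 3) (1 4 6 5 2) 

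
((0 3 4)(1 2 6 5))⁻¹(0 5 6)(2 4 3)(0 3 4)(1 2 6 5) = (0 4 6)(1 5 3)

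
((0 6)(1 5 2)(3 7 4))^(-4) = (1 2 5)(3 4 7)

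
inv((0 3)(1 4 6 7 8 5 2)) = (0 3)(1 2 5 8 7 6 4)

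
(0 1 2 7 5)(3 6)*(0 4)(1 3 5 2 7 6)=(0 3 1 7 2 6 5 4)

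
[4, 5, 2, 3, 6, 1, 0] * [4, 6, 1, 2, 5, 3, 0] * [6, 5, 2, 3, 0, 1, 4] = [1, 3, 5, 2, 6, 4, 0]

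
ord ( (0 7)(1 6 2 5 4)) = 10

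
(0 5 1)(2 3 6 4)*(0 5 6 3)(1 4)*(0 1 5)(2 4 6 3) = (0 3 2 1)(5 6)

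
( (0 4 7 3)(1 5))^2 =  (0 7)(3 4)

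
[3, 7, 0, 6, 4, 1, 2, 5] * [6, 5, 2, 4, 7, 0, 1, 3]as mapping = [0→4, 1→3, 2→6, 3→1, 4→7, 5→5, 6→2, 7→0]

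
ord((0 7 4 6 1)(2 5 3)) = 15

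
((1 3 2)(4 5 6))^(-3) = ()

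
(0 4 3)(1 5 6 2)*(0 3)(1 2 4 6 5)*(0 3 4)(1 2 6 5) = (0 5 1 2 6)(3 4)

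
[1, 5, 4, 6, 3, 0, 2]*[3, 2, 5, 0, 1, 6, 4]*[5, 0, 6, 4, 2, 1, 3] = [6, 3, 0, 2, 5, 4, 1]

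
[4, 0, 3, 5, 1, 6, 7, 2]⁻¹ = [1, 4, 7, 2, 0, 3, 5, 6]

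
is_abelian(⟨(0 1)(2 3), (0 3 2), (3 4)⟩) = no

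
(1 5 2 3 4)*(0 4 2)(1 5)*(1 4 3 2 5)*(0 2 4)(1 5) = (0 3 1)(2 4 5)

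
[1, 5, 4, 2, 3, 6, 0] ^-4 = [0, 1, 3, 4, 2, 5, 6] 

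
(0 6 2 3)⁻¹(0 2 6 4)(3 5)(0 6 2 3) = (0 5)(2 4 6 3)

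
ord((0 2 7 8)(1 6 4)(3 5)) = 12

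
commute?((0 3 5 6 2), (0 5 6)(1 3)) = no:(0 3 5 6 2)*(0 5 6)(1 3) = (0 1 3 6 2 5), (0 5 6)(1 3)*(0 3 5 6 2) = (0 6 3 1 5 2)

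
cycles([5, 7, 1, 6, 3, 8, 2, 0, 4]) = (0 5 8 4 3 6 2 1 7)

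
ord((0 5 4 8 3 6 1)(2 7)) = 14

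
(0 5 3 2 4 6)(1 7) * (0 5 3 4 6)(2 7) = (0 3 7 1 2 6 5 4)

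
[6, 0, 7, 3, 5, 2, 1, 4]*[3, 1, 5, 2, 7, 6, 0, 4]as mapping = [0→0, 1→3, 2→4, 3→2, 4→6, 5→5, 6→1, 7→7]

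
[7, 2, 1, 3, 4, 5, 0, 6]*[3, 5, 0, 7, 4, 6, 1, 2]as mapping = [0→2, 1→0, 2→5, 3→7, 4→4, 5→6, 6→3, 7→1]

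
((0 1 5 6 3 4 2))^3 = (0 6 2 5 4 1 3)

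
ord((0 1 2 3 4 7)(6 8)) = 6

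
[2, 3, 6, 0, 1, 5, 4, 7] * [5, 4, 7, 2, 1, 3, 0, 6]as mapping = [0→7, 1→2, 2→0, 3→5, 4→4, 5→3, 6→1, 7→6]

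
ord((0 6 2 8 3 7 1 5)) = 8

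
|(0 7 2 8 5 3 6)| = 7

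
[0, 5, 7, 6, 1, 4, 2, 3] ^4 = [0, 5, 2, 3, 1, 4, 6, 7] 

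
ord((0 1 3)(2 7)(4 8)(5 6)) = 6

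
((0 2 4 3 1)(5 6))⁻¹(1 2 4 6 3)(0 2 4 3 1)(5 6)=(0 4 3 5 1)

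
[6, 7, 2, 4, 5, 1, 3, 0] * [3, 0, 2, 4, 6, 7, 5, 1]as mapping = [0→5, 1→1, 2→2, 3→6, 4→7, 5→0, 6→4, 7→3]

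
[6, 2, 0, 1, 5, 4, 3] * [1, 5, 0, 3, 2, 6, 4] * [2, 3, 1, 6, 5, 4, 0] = [5, 2, 3, 4, 0, 1, 6] 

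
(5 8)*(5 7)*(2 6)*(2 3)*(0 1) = (0 1)(2 6 3)(5 8 7)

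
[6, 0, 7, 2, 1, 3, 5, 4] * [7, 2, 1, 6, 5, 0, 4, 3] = [4, 7, 3, 1, 2, 6, 0, 5]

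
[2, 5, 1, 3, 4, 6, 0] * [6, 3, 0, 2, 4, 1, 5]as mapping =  [0→0, 1→1, 2→3, 3→2, 4→4, 5→5, 6→6]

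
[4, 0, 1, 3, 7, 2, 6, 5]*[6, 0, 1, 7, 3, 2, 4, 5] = [3, 6, 0, 7, 5, 1, 4, 2]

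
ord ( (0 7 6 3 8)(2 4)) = 10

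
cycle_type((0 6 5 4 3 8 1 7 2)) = 9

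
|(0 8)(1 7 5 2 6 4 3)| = 14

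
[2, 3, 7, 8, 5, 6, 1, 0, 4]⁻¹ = [7, 6, 0, 1, 8, 4, 5, 2, 3]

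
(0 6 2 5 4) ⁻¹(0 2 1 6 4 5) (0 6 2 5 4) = (0 4 6 5 1 2) 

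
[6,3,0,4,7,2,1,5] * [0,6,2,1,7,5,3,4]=[3,1,0,7,4,2,6,5]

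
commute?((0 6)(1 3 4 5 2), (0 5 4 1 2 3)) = no:(0 6)(1 3 4 5 2)*(0 5 4 1 2 3) = (0 6 5 3 1), (0 5 4 1 2 3)*(0 6)(1 3 4 5 2) = (0 2 4 3 6)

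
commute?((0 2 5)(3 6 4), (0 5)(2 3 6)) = no:(0 2 5)(3 6 4) * (0 5)(2 3 6) = (0 3 2)(4 6), (0 5)(2 3 6) * (0 2 5)(3 6 4) = (2 6 5)(3 4)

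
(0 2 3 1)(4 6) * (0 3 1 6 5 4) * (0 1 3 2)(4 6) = (1 2 3 4 5 6)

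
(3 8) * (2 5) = (2 5)(3 8)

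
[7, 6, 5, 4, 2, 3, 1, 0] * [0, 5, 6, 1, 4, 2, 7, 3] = [3, 7, 2, 4, 6, 1, 5, 0]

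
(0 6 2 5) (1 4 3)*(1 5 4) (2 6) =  (0 2 4 3 5) 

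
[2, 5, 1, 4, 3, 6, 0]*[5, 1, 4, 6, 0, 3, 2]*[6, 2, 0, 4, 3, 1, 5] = [3, 4, 2, 6, 5, 0, 1]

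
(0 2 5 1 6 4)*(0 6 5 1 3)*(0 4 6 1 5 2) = (1 2 5 3 4)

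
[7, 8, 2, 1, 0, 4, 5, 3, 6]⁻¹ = [4, 3, 2, 7, 5, 6, 8, 0, 1]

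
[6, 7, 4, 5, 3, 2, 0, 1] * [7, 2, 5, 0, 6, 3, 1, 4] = [1, 4, 6, 3, 0, 5, 7, 2]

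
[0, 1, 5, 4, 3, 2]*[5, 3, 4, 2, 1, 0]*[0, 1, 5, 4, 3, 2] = [2, 4, 0, 1, 5, 3]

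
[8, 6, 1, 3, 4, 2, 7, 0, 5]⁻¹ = [7, 2, 5, 3, 4, 8, 1, 6, 0]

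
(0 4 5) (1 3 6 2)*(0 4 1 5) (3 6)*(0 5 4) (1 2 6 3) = (0 2 4 5) (1 3) 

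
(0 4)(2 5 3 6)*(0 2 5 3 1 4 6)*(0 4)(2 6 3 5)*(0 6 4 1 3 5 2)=(0 5 3 1 6)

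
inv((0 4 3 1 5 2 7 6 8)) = (0 8 6 7 2 5 1 3 4)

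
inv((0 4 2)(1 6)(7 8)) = (0 2 4)(1 6)(7 8)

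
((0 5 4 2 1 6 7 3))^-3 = (0 6 4 3 1 5 7 2)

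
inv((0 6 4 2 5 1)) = (0 1 5 2 4 6)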